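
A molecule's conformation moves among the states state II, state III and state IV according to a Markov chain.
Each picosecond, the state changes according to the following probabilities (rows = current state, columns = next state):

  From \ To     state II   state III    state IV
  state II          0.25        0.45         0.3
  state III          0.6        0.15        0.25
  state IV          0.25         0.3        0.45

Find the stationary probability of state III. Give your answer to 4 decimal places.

0.3075

Let the stationary distribution be π with π = πP and π_1 + π_2 + π_3 = 1.
π_1 = 0.25·π_1 + 0.6·π_2 + 0.25·π_3
π_2 = 0.45·π_1 + 0.15·π_2 + 0.3·π_3
Solving with the normalization constraint gives π = (0.3576, 0.3075, 0.3349).
So the stationary probability of state III is 0.3075.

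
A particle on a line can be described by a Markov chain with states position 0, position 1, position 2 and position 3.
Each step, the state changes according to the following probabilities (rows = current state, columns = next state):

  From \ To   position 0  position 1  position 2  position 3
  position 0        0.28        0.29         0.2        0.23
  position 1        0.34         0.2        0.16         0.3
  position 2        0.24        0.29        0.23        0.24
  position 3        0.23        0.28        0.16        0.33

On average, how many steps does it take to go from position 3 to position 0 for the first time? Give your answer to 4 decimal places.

Let t(s) be the expected number of steps to first reach position 0 from state s, with t(position 0) = 0. Conditioning on the first step:
t(position 1) = 1 + 0.2·t(position 1) + 0.16·t(position 2) + 0.3·t(position 3)
t(position 2) = 1 + 0.29·t(position 1) + 0.23·t(position 2) + 0.24·t(position 3)
t(position 3) = 1 + 0.28·t(position 1) + 0.16·t(position 2) + 0.33·t(position 3)
Solving: t(position 1) = 3.4489, t(position 2) = 3.7945, t(position 3) = 3.8400.
Expected steps from position 3 to position 0: 3.8400.

3.8400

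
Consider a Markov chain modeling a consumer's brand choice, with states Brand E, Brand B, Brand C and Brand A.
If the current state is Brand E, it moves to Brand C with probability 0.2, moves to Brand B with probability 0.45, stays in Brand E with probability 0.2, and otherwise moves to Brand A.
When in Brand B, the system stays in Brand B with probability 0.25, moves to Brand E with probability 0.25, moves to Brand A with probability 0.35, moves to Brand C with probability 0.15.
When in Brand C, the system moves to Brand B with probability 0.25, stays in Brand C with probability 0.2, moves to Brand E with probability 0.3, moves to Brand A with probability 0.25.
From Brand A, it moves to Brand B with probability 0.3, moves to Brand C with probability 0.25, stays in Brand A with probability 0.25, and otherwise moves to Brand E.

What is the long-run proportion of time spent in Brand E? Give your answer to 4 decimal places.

Let the stationary distribution be π with π = πP and π_1 + π_2 + π_3 + π_4 = 1.
π_1 = 0.2·π_1 + 0.25·π_2 + 0.3·π_3 + 0.2·π_4
π_2 = 0.45·π_1 + 0.25·π_2 + 0.25·π_3 + 0.3·π_4
π_3 = 0.2·π_1 + 0.15·π_2 + 0.2·π_3 + 0.25·π_4
Solving with the normalization constraint gives π = (0.2352, 0.3099, 0.1974, 0.2575).
So the stationary probability of Brand E is 0.2352.

0.2352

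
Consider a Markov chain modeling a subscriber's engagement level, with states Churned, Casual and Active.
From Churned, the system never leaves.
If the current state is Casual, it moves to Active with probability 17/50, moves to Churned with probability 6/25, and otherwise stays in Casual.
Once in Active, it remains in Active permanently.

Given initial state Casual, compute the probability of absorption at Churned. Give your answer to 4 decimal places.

Let h(s) be the probability of absorption at Churned starting from transient state s. Then h(Churned) = 1 and h(Active) = 0. By first-step analysis:
h(Casual) = 0.24·1 + 0.42·h(Casual) + 0.34·0
Solving: h(Casual) = 0.4138.
Starting from Casual, the probability is 0.4138.

0.4138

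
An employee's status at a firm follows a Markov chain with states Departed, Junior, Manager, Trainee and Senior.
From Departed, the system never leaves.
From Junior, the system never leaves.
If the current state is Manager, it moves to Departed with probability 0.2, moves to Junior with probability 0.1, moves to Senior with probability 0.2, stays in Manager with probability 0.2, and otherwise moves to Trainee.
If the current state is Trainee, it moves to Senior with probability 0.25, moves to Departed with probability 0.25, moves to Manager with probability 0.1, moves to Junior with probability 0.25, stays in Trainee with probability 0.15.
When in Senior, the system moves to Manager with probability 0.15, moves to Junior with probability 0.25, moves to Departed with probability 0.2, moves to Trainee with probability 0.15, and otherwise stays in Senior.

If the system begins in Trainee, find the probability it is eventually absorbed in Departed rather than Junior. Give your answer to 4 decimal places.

Let h(s) be the probability of absorption at Departed starting from transient state s. Then h(Departed) = 1 and h(Junior) = 0. By first-step analysis:
h(Manager) = 0.2·1 + 0.1·0 + 0.2·h(Manager) + 0.3·h(Trainee) + 0.2·h(Senior)
h(Trainee) = 0.25·1 + 0.25·0 + 0.1·h(Manager) + 0.15·h(Trainee) + 0.25·h(Senior)
h(Senior) = 0.2·1 + 0.25·0 + 0.15·h(Manager) + 0.15·h(Trainee) + 0.25·h(Senior)
Solving: h(Manager) = 0.5572, h(Trainee) = 0.5003, h(Senior) = 0.4782.
Starting from Trainee, the probability is 0.5003.

0.5003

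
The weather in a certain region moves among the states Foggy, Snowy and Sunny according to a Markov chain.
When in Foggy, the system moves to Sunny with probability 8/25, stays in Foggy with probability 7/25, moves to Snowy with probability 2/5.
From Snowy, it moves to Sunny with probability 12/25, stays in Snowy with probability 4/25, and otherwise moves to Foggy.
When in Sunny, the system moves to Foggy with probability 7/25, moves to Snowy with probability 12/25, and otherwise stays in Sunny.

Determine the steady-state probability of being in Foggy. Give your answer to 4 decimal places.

0.3076

Let the stationary distribution be π with π = πP and π_1 + π_2 + π_3 = 1.
π_1 = 0.28·π_1 + 0.36·π_2 + 0.28·π_3
π_2 = 0.4·π_1 + 0.16·π_2 + 0.48·π_3
Solving with the normalization constraint gives π = (0.3076, 0.3450, 0.3474).
So the stationary probability of Foggy is 0.3076.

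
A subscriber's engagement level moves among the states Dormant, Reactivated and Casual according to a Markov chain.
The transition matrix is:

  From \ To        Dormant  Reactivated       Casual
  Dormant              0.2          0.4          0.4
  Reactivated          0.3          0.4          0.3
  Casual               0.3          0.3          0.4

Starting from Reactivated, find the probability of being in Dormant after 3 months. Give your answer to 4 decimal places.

0.2730

Propagate the distribution vector 3 months from Reactivated.
After 0 months: (0.0000, 1.0000, 0.0000)
After 1 month: (0.3000, 0.4000, 0.3000)
After 2 months: (0.2700, 0.3700, 0.3600)
After 3 months: (0.2730, 0.3640, 0.3630)
P(in Dormant after 3 months) = 0.2730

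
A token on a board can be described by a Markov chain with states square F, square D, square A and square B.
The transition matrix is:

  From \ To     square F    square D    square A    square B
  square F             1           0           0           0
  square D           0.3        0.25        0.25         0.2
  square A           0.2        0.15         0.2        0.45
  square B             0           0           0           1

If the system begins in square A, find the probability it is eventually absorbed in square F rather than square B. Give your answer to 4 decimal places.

Let h(s) be the probability of absorption at square F starting from transient state s. Then h(square F) = 1 and h(square B) = 0. By first-step analysis:
h(square D) = 0.3·1 + 0.25·h(square D) + 0.25·h(square A) + 0.2·0
h(square A) = 0.2·1 + 0.15·h(square D) + 0.2·h(square A) + 0.45·0
Solving: h(square D) = 0.5156, h(square A) = 0.3467.
Starting from square A, the probability is 0.3467.

0.3467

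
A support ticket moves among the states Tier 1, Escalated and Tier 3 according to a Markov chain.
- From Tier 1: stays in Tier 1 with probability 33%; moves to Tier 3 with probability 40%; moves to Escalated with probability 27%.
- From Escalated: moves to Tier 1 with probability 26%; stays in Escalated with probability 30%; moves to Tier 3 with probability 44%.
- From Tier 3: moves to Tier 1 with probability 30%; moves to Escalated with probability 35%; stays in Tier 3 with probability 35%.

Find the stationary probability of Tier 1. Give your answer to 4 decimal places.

0.2965

Let the stationary distribution be π with π = πP and π_1 + π_2 + π_3 = 1.
π_1 = 0.33·π_1 + 0.26·π_2 + 0.3·π_3
π_2 = 0.27·π_1 + 0.3·π_2 + 0.35·π_3
Solving with the normalization constraint gives π = (0.2965, 0.3107, 0.3928).
So the stationary probability of Tier 1 is 0.2965.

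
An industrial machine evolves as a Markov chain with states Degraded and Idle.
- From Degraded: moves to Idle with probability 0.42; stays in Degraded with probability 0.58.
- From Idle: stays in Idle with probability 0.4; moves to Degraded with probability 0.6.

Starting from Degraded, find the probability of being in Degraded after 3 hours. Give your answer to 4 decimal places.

0.5882

Propagate the distribution vector 3 hours from Degraded.
After 0 hours: (1.0000, 0.0000)
After 1 hour: (0.5800, 0.4200)
After 2 hours: (0.5884, 0.4116)
After 3 hours: (0.5882, 0.4118)
P(in Degraded after 3 hours) = 0.5882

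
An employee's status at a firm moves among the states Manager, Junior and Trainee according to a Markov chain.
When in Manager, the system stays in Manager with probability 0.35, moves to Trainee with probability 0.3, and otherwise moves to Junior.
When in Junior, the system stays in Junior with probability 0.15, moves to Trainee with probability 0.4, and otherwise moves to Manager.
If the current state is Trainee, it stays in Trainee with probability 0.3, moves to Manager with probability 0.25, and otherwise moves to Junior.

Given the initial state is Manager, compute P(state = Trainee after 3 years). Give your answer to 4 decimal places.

0.3310

Propagate the distribution vector 3 years from Manager.
After 0 years: (1.0000, 0.0000, 0.0000)
After 1 year: (0.3500, 0.3500, 0.3000)
After 2 years: (0.3550, 0.3100, 0.3350)
After 3 years: (0.3475, 0.3215, 0.3310)
P(in Trainee after 3 years) = 0.3310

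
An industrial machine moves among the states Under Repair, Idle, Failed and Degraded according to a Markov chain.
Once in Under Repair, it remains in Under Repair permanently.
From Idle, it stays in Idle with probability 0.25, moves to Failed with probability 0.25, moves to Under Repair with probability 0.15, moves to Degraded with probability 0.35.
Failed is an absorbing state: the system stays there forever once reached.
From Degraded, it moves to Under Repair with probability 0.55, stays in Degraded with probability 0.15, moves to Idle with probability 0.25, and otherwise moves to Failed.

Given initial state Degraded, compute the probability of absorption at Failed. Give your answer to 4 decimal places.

0.1818

Let h(s) be the probability of absorption at Failed starting from transient state s. Then h(Failed) = 1 and h(Under Repair) = 0. By first-step analysis:
h(Idle) = 0.15·0 + 0.25·h(Idle) + 0.25·1 + 0.35·h(Degraded)
h(Degraded) = 0.55·0 + 0.25·h(Idle) + 0.05·1 + 0.15·h(Degraded)
Solving: h(Idle) = 0.4182, h(Degraded) = 0.1818.
Starting from Degraded, the probability is 0.1818.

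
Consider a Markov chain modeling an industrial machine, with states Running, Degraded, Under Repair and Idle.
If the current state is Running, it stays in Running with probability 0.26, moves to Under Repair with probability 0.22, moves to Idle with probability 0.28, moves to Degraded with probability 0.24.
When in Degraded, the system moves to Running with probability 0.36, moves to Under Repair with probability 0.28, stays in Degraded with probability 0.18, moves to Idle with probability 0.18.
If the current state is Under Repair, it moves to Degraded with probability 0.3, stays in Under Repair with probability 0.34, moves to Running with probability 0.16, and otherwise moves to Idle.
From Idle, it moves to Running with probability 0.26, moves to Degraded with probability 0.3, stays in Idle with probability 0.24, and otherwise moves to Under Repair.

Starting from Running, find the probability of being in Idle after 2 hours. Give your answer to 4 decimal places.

0.2272

Propagate the distribution vector 2 hours from Running.
After 0 hours: (1.0000, 0.0000, 0.0000, 0.0000)
After 1 hour: (0.2600, 0.2400, 0.2200, 0.2800)
After 2 hours: (0.2620, 0.2556, 0.2552, 0.2272)
P(in Idle after 2 hours) = 0.2272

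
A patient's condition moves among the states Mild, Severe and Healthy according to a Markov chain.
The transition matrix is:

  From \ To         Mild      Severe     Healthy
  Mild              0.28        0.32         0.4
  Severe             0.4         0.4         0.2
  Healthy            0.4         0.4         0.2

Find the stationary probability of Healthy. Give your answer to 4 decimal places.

Let the stationary distribution be π with π = πP and π_1 + π_2 + π_3 = 1.
π_1 = 0.28·π_1 + 0.4·π_2 + 0.4·π_3
π_2 = 0.32·π_1 + 0.4·π_2 + 0.4·π_3
Solving with the normalization constraint gives π = (0.3571, 0.3714, 0.2714).
So the stationary probability of Healthy is 0.2714.

0.2714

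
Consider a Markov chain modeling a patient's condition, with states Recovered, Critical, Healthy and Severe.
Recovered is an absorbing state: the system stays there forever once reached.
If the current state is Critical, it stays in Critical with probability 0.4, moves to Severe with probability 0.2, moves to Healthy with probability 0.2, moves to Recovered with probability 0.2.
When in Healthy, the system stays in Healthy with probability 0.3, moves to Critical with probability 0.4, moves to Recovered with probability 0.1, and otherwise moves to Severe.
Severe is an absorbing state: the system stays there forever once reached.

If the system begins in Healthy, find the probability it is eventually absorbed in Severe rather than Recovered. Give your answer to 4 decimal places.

0.5882

Let h(s) be the probability of absorption at Severe starting from transient state s. Then h(Severe) = 1 and h(Recovered) = 0. By first-step analysis:
h(Critical) = 0.2·0 + 0.4·h(Critical) + 0.2·h(Healthy) + 0.2·1
h(Healthy) = 0.1·0 + 0.4·h(Critical) + 0.3·h(Healthy) + 0.2·1
Solving: h(Critical) = 0.5294, h(Healthy) = 0.5882.
Starting from Healthy, the probability is 0.5882.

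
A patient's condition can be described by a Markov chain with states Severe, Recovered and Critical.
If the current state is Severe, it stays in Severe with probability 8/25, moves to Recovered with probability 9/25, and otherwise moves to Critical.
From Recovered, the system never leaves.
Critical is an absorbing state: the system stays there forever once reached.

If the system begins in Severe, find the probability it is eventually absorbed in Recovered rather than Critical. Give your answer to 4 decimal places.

0.5294

Let h(s) be the probability of absorption at Recovered starting from transient state s. Then h(Recovered) = 1 and h(Critical) = 0. By first-step analysis:
h(Severe) = 0.32·h(Severe) + 0.36·1 + 0.32·0
Solving: h(Severe) = 0.5294.
Starting from Severe, the probability is 0.5294.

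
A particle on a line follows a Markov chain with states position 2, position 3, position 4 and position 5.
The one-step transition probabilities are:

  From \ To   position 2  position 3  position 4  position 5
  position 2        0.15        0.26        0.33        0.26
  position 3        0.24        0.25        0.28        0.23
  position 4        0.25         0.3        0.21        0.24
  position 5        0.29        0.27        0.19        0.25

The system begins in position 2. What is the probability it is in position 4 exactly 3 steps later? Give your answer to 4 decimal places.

0.2534

Propagate the distribution vector 3 steps from position 2.
After 0 steps: (1.0000, 0.0000, 0.0000, 0.0000)
After 1 step: (0.1500, 0.2600, 0.3300, 0.2600)
After 2 steps: (0.2428, 0.2732, 0.2410, 0.2430)
After 3 steps: (0.2327, 0.2693, 0.2534, 0.2446)
P(in position 4 after 3 steps) = 0.2534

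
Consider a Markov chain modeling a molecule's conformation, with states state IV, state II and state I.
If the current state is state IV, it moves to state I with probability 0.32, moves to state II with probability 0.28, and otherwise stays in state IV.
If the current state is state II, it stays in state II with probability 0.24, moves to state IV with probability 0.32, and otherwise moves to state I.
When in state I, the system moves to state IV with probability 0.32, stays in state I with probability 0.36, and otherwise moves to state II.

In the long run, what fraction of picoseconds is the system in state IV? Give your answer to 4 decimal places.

Let the stationary distribution be π with π = πP and π_1 + π_2 + π_3 = 1.
π_1 = 0.4·π_1 + 0.32·π_2 + 0.32·π_3
π_2 = 0.28·π_1 + 0.24·π_2 + 0.32·π_3
Solving with the normalization constraint gives π = (0.3478, 0.2834, 0.3688).
So the stationary probability of state IV is 0.3478.

0.3478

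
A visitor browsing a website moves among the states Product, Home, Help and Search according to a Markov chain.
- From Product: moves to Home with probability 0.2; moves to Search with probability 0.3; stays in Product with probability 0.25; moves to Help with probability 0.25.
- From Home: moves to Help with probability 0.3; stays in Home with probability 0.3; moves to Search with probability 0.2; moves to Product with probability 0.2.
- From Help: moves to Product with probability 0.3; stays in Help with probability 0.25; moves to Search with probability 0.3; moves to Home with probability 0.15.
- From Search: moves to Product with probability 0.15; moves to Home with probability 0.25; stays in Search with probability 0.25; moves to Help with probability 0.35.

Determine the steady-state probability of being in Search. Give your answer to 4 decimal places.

Let the stationary distribution be π with π = πP and π_1 + π_2 + π_3 + π_4 = 1.
π_1 = 0.25·π_1 + 0.2·π_2 + 0.3·π_3 + 0.15·π_4
π_2 = 0.2·π_1 + 0.3·π_2 + 0.15·π_3 + 0.25·π_4
π_3 = 0.25·π_1 + 0.3·π_2 + 0.25·π_3 + 0.35·π_4
Solving with the normalization constraint gives π = (0.2269, 0.2210, 0.2875, 0.2647).
So the stationary probability of Search is 0.2647.

0.2647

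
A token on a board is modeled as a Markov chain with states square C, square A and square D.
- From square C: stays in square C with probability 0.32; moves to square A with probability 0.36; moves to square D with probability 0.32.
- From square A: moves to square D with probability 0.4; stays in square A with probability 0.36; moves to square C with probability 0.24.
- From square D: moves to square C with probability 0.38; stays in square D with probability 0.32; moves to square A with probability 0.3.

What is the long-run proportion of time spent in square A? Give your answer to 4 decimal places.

0.3392

Let the stationary distribution be π with π = πP and π_1 + π_2 + π_3 = 1.
π_1 = 0.32·π_1 + 0.24·π_2 + 0.38·π_3
π_2 = 0.36·π_1 + 0.36·π_2 + 0.3·π_3
Solving with the normalization constraint gives π = (0.3137, 0.3392, 0.3471).
So the stationary probability of square A is 0.3392.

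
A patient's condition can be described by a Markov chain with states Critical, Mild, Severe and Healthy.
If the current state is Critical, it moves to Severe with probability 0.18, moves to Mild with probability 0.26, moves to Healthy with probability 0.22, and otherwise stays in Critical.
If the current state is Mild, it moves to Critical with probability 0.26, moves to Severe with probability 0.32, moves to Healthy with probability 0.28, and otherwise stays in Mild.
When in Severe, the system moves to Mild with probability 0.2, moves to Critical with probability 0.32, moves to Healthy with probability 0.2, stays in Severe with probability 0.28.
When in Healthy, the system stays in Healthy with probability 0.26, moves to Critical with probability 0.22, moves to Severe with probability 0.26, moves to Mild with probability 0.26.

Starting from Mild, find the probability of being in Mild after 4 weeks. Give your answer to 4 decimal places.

0.2185

Propagate the distribution vector 4 weeks from Mild.
After 0 weeks: (0.0000, 1.0000, 0.0000, 0.0000)
After 1 week: (0.2600, 0.1400, 0.3200, 0.2800)
After 2 weeks: (0.2888, 0.2240, 0.2540, 0.2332)
After 3 weeks: (0.2890, 0.2179, 0.2554, 0.2377)
After 4 weeks: (0.2889, 0.2185, 0.2551, 0.2375)
P(in Mild after 4 weeks) = 0.2185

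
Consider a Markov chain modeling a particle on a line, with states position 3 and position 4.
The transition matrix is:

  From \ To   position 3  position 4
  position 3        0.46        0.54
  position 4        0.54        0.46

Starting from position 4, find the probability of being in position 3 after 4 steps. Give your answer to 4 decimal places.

Propagate the distribution vector 4 steps from position 4.
After 0 steps: (0.0000, 1.0000)
After 1 step: (0.5400, 0.4600)
After 2 steps: (0.4968, 0.5032)
After 3 steps: (0.5003, 0.4997)
After 4 steps: (0.5000, 0.5000)
P(in position 3 after 4 steps) = 0.5000

0.5000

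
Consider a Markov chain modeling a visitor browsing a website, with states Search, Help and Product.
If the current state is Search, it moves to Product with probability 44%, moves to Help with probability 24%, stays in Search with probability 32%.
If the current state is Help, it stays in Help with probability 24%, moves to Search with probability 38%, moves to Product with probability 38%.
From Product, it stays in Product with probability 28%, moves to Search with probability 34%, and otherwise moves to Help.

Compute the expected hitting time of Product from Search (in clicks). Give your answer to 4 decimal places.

2.3496

Let t(s) be the expected number of clicks to first reach Product from state s, with t(Product) = 0. Conditioning on the first click:
t(Search) = 1 + 0.32·t(Search) + 0.24·t(Help)
t(Help) = 1 + 0.38·t(Search) + 0.24·t(Help)
Solving: t(Search) = 2.3496, t(Help) = 2.4906.
Expected clicks from Search to Product: 2.3496.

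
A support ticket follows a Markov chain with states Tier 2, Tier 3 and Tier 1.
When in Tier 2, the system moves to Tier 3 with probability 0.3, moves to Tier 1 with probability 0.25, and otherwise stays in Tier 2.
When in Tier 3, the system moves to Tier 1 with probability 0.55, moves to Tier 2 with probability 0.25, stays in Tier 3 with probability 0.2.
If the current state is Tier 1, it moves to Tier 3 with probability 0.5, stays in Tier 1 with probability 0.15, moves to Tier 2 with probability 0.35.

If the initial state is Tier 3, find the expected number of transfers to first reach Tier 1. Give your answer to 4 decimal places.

2.1918

Let t(s) be the expected number of transfers to first reach Tier 1 from state s, with t(Tier 1) = 0. Conditioning on the first transfer:
t(Tier 2) = 1 + 0.45·t(Tier 2) + 0.3·t(Tier 3)
t(Tier 3) = 1 + 0.25·t(Tier 2) + 0.2·t(Tier 3)
Solving: t(Tier 2) = 3.0137, t(Tier 3) = 2.1918.
Expected transfers from Tier 3 to Tier 1: 2.1918.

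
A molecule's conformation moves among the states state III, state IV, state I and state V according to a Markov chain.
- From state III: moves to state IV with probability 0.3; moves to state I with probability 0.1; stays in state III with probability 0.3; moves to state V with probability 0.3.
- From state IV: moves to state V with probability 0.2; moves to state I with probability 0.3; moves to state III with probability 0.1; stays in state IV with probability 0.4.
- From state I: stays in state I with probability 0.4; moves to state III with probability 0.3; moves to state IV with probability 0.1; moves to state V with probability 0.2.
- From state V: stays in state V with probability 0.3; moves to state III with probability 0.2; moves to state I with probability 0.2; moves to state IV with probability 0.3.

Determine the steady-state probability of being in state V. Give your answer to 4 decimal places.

Let the stationary distribution be π with π = πP and π_1 + π_2 + π_3 + π_4 = 1.
π_1 = 0.3·π_1 + 0.1·π_2 + 0.3·π_3 + 0.2·π_4
π_2 = 0.3·π_1 + 0.4·π_2 + 0.1·π_3 + 0.3·π_4
π_3 = 0.1·π_1 + 0.3·π_2 + 0.4·π_3 + 0.2·π_4
Solving with the normalization constraint gives π = (0.2201, 0.2762, 0.2570, 0.2467).
So the stationary probability of state V is 0.2467.

0.2467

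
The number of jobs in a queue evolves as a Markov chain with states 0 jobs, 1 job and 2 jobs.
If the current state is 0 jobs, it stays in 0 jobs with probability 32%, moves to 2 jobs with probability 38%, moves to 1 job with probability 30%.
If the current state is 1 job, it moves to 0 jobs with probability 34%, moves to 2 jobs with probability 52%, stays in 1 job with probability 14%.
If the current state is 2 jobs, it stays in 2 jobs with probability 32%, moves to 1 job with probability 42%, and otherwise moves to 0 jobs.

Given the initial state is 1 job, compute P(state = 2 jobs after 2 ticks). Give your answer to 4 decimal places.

Sum over the intermediate state after 1 tick:
P = P(1 job→0 jobs)·P(0 jobs→2 jobs) + P(1 job→1 job)·P(1 job→2 jobs) + P(1 job→2 jobs)·P(2 jobs→2 jobs)
  = 0.34×0.38 + 0.14×0.52 + 0.52×0.32
  = 0.1292 + 0.0728 + 0.1664 = 0.3684

0.3684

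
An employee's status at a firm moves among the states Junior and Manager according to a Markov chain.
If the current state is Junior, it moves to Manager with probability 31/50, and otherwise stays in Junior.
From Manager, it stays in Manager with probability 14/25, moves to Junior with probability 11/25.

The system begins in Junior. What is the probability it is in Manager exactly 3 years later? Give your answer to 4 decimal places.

0.5850

Propagate the distribution vector 3 years from Junior.
After 0 years: (1.0000, 0.0000)
After 1 year: (0.3800, 0.6200)
After 2 years: (0.4172, 0.5828)
After 3 years: (0.4150, 0.5850)
P(in Manager after 3 years) = 0.5850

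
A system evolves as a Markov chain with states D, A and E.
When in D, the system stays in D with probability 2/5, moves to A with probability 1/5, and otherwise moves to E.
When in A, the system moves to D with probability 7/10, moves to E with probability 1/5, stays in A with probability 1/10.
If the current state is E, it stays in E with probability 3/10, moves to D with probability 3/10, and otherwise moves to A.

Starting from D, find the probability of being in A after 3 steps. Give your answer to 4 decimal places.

Propagate the distribution vector 3 steps from D.
After 0 steps: (1.0000, 0.0000, 0.0000)
After 1 step: (0.4000, 0.2000, 0.4000)
After 2 steps: (0.4200, 0.2600, 0.3200)
After 3 steps: (0.4460, 0.2380, 0.3160)
P(in A after 3 steps) = 0.2380

0.2380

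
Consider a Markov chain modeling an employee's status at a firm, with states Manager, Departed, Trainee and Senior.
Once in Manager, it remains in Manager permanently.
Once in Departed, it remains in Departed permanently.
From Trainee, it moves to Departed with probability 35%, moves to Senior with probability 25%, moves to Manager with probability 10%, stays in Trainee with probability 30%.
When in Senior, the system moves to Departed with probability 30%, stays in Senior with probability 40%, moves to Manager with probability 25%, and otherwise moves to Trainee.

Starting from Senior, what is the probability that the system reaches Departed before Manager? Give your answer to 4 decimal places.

0.5583

Let h(s) be the probability of absorption at Departed starting from transient state s. Then h(Departed) = 1 and h(Manager) = 0. By first-step analysis:
h(Trainee) = 0.1·0 + 0.35·1 + 0.3·h(Trainee) + 0.25·h(Senior)
h(Senior) = 0.25·0 + 0.3·1 + 0.05·h(Trainee) + 0.4·h(Senior)
Solving: h(Trainee) = 0.6994, h(Senior) = 0.5583.
Starting from Senior, the probability is 0.5583.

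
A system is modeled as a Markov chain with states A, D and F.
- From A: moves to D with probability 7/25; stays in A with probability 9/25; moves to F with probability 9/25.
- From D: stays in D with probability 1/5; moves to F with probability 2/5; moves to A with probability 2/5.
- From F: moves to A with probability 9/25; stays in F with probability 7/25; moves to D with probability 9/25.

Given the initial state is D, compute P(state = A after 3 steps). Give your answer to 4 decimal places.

0.3718

Propagate the distribution vector 3 steps from D.
After 0 steps: (0.0000, 1.0000, 0.0000)
After 1 step: (0.4000, 0.2000, 0.4000)
After 2 steps: (0.3680, 0.2960, 0.3360)
After 3 steps: (0.3718, 0.2832, 0.3450)
P(in A after 3 steps) = 0.3718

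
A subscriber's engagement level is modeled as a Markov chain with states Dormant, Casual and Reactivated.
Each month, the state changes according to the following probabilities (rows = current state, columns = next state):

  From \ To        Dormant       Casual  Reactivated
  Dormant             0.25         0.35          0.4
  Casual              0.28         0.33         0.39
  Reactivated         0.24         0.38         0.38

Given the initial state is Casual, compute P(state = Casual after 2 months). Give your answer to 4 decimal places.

0.3551

Sum over the intermediate state after 1 month:
P = P(Casual→Dormant)·P(Dormant→Casual) + P(Casual→Casual)·P(Casual→Casual) + P(Casual→Reactivated)·P(Reactivated→Casual)
  = 0.28×0.35 + 0.33×0.33 + 0.39×0.38
  = 0.0980 + 0.1089 + 0.1482 = 0.3551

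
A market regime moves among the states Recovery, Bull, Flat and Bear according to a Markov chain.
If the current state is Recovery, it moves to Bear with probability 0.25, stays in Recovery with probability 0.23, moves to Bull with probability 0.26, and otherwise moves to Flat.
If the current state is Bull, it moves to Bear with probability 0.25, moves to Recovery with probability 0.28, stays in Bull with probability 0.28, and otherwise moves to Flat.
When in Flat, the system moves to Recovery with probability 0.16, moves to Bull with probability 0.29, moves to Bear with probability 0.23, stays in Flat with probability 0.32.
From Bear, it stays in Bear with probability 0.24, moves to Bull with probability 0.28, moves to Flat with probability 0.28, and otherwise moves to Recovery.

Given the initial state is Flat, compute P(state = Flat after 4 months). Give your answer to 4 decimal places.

0.2610

Propagate the distribution vector 4 months from Flat.
After 0 months: (0.0000, 0.0000, 1.0000, 0.0000)
After 1 month: (0.1600, 0.2900, 0.3200, 0.2300)
After 2 months: (0.2152, 0.2800, 0.2635, 0.2413)
After 3 months: (0.2183, 0.2783, 0.2610, 0.2423)
After 4 months: (0.2184, 0.2782, 0.2610, 0.2424)
P(in Flat after 4 months) = 0.2610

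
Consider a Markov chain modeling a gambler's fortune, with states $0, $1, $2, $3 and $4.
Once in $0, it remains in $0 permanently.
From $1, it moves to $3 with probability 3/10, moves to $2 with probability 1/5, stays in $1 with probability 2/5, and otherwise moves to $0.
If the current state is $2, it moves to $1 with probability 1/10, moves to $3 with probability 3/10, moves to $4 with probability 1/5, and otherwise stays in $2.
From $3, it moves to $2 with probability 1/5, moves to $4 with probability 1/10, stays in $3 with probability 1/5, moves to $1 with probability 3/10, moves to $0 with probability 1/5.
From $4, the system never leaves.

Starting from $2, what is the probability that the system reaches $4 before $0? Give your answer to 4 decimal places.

0.6266

Let h(s) be the probability of absorption at $4 starting from transient state s. Then h($4) = 1 and h($0) = 0. By first-step analysis:
h($1) = 0.1·0 + 0.4·h($1) + 0.2·h($2) + 0.3·h($3)
h($2) = 0.1·h($1) + 0.4·h($2) + 0.3·h($3) + 0.2·1
h($3) = 0.2·0 + 0.3·h($1) + 0.2·h($2) + 0.2·h($3) + 0.1·1
Solving: h($1) = 0.4304, h($2) = 0.6266, h($3) = 0.4430.
Starting from $2, the probability is 0.6266.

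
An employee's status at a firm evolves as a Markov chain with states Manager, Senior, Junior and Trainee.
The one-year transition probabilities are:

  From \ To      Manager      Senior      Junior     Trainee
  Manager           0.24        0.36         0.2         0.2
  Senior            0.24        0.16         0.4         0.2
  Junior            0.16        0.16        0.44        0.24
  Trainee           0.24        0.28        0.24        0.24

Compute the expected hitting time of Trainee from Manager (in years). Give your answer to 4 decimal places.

4.6924

Let t(s) be the expected number of years to first reach Trainee from state s, with t(Trainee) = 0. Conditioning on the first year:
t(Manager) = 1 + 0.24·t(Manager) + 0.36·t(Senior) + 0.2·t(Junior)
t(Senior) = 1 + 0.24·t(Manager) + 0.16·t(Senior) + 0.4·t(Junior)
t(Junior) = 1 + 0.16·t(Manager) + 0.16·t(Senior) + 0.44·t(Junior)
Solving: t(Manager) = 4.6924, t(Senior) = 4.6530, t(Junior) = 4.4558.
Expected years from Manager to Trainee: 4.6924.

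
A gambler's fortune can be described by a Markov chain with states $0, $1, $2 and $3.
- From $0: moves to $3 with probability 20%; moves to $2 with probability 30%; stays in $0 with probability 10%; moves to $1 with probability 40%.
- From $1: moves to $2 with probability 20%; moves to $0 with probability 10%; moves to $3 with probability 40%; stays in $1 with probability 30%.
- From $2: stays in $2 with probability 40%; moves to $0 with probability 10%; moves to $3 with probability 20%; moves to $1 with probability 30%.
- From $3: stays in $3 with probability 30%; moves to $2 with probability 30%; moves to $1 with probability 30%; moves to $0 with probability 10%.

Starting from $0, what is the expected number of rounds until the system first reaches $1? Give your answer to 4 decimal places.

Let t(s) be the expected number of rounds to first reach $1 from state s, with t($1) = 0. Conditioning on the first round:
t($0) = 1 + 0.1·t($0) + 0.3·t($2) + 0.2·t($3)
t($2) = 1 + 0.1·t($0) + 0.4·t($2) + 0.2·t($3)
t($3) = 1 + 0.1·t($0) + 0.3·t($2) + 0.3·t($3)
Solving: t($0) = 2.9032, t($2) = 3.2258, t($3) = 3.2258.
Expected rounds from $0 to $1: 2.9032.

2.9032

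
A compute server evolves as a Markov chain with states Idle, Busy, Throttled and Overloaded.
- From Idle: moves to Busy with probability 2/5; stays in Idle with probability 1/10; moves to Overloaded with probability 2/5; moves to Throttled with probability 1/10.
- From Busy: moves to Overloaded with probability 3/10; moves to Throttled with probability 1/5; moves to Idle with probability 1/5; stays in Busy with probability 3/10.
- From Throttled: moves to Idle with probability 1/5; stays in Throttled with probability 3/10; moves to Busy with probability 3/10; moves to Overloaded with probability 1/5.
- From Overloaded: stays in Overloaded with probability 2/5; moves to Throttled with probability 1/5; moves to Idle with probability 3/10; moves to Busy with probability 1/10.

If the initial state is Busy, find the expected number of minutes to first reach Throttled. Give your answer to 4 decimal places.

5.6000

Let t(s) be the expected number of minutes to first reach Throttled from state s, with t(Throttled) = 0. Conditioning on the first minute:
t(Idle) = 1 + 0.1·t(Idle) + 0.4·t(Busy) + 0.4·t(Overloaded)
t(Busy) = 1 + 0.2·t(Idle) + 0.3·t(Busy) + 0.3·t(Overloaded)
t(Overloaded) = 1 + 0.3·t(Idle) + 0.1·t(Busy) + 0.4·t(Overloaded)
Solving: t(Idle) = 6.1143, t(Busy) = 5.6000, t(Overloaded) = 5.6571.
Expected minutes from Busy to Throttled: 5.6000.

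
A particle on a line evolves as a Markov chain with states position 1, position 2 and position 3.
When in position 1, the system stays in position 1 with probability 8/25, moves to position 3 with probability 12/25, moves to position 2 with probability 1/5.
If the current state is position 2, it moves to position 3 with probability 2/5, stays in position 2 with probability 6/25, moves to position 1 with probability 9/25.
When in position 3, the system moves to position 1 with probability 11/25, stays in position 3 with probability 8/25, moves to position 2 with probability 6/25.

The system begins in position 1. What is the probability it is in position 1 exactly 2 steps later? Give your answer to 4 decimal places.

0.3856

Sum over the intermediate state after 1 step:
P = P(position 1→position 1)·P(position 1→position 1) + P(position 1→position 2)·P(position 2→position 1) + P(position 1→position 3)·P(position 3→position 1)
  = 0.32×0.32 + 0.2×0.36 + 0.48×0.44
  = 0.1024 + 0.0720 + 0.2112 = 0.3856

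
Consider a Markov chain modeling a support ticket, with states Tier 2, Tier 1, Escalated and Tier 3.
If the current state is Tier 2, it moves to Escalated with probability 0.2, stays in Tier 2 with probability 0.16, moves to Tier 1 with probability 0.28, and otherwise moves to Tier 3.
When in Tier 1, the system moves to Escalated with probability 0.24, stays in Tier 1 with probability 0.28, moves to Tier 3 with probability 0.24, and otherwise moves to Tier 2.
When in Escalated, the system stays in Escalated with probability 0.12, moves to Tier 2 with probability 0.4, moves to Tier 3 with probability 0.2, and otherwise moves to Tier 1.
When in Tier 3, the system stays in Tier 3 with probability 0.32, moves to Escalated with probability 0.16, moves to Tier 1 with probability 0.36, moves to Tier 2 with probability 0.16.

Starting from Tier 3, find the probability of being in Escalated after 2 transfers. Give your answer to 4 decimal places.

0.1888

Propagate the distribution vector 2 transfers from Tier 3.
After 0 transfers: (0.0000, 0.0000, 0.0000, 1.0000)
After 1 transfer: (0.1600, 0.3600, 0.1600, 0.3200)
After 2 transfers: (0.2272, 0.3056, 0.1888, 0.2784)
P(in Escalated after 2 transfers) = 0.1888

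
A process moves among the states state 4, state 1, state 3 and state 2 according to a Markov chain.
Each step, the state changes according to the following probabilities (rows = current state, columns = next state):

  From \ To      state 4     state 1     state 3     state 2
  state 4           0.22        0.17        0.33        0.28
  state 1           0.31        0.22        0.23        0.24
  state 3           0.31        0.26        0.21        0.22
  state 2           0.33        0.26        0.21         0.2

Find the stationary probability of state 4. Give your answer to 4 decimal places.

0.2888

Let the stationary distribution be π with π = πP and π_1 + π_2 + π_3 + π_4 = 1.
π_1 = 0.22·π_1 + 0.31·π_2 + 0.31·π_3 + 0.33·π_4
π_2 = 0.17·π_1 + 0.22·π_2 + 0.26·π_3 + 0.26·π_4
π_3 = 0.33·π_1 + 0.23·π_2 + 0.21·π_3 + 0.21·π_4
Solving with the normalization constraint gives π = (0.2888, 0.2250, 0.2492, 0.2371).
So the stationary probability of state 4 is 0.2888.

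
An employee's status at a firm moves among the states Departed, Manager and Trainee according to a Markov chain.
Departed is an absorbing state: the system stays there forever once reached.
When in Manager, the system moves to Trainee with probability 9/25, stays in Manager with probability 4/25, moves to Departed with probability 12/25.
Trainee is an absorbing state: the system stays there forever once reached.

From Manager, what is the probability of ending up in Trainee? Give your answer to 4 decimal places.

Let h(s) be the probability of absorption at Trainee starting from transient state s. Then h(Trainee) = 1 and h(Departed) = 0. By first-step analysis:
h(Manager) = 0.48·0 + 0.16·h(Manager) + 0.36·1
Solving: h(Manager) = 0.4286.
Starting from Manager, the probability is 0.4286.

0.4286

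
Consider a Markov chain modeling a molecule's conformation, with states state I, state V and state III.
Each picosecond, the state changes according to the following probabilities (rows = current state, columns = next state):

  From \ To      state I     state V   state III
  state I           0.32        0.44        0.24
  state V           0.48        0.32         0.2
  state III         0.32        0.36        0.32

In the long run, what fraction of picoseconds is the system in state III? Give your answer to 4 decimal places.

Let the stationary distribution be π with π = πP and π_1 + π_2 + π_3 = 1.
π_1 = 0.32·π_1 + 0.48·π_2 + 0.32·π_3
π_2 = 0.44·π_1 + 0.32·π_2 + 0.36·π_3
Solving with the normalization constraint gives π = (0.3801, 0.3754, 0.2445).
So the stationary probability of state III is 0.2445.

0.2445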